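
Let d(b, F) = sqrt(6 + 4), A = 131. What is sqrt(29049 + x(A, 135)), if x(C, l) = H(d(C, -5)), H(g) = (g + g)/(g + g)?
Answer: 5*sqrt(1162) ≈ 170.44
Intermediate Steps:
d(b, F) = sqrt(10)
H(g) = 1 (H(g) = (2*g)/((2*g)) = (2*g)*(1/(2*g)) = 1)
x(C, l) = 1
sqrt(29049 + x(A, 135)) = sqrt(29049 + 1) = sqrt(29050) = 5*sqrt(1162)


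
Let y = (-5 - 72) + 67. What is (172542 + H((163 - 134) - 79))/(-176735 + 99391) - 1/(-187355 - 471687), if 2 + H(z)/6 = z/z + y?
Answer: -14208606331/6371618056 ≈ -2.2300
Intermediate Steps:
y = -10 (y = -77 + 67 = -10)
H(z) = -66 (H(z) = -12 + 6*(z/z - 10) = -12 + 6*(1 - 10) = -12 + 6*(-9) = -12 - 54 = -66)
(172542 + H((163 - 134) - 79))/(-176735 + 99391) - 1/(-187355 - 471687) = (172542 - 66)/(-176735 + 99391) - 1/(-187355 - 471687) = 172476/(-77344) - 1/(-659042) = 172476*(-1/77344) - 1*(-1/659042) = -43119/19336 + 1/659042 = -14208606331/6371618056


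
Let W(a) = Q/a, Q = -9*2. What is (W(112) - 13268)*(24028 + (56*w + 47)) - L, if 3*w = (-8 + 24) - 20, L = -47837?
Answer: -53489930401/168 ≈ -3.1839e+8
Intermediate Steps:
Q = -18
W(a) = -18/a
w = -4/3 (w = ((-8 + 24) - 20)/3 = (16 - 20)/3 = (1/3)*(-4) = -4/3 ≈ -1.3333)
(W(112) - 13268)*(24028 + (56*w + 47)) - L = (-18/112 - 13268)*(24028 + (56*(-4/3) + 47)) - 1*(-47837) = (-18*1/112 - 13268)*(24028 + (-224/3 + 47)) + 47837 = (-9/56 - 13268)*(24028 - 83/3) + 47837 = -743017/56*72001/3 + 47837 = -53497967017/168 + 47837 = -53489930401/168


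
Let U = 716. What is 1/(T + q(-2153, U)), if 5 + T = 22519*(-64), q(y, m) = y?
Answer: -1/1443374 ≈ -6.9282e-7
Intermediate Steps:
T = -1441221 (T = -5 + 22519*(-64) = -5 - 1441216 = -1441221)
1/(T + q(-2153, U)) = 1/(-1441221 - 2153) = 1/(-1443374) = -1/1443374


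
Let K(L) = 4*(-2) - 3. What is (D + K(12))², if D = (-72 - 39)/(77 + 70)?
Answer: 331776/2401 ≈ 138.18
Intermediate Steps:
K(L) = -11 (K(L) = -8 - 3 = -11)
D = -37/49 (D = -111/147 = -111*1/147 = -37/49 ≈ -0.75510)
(D + K(12))² = (-37/49 - 11)² = (-576/49)² = 331776/2401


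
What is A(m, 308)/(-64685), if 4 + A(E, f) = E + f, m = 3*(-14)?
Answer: -262/64685 ≈ -0.0040504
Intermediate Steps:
m = -42
A(E, f) = -4 + E + f (A(E, f) = -4 + (E + f) = -4 + E + f)
A(m, 308)/(-64685) = (-4 - 42 + 308)/(-64685) = 262*(-1/64685) = -262/64685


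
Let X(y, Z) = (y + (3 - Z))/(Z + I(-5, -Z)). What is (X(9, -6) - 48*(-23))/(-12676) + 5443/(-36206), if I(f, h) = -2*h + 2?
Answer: -435704641/1835789024 ≈ -0.23734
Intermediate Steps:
I(f, h) = 2 - 2*h
X(y, Z) = (3 + y - Z)/(2 + 3*Z) (X(y, Z) = (y + (3 - Z))/(Z + (2 - (-2)*Z)) = (3 + y - Z)/(Z + (2 + 2*Z)) = (3 + y - Z)/(2 + 3*Z))
(X(9, -6) - 48*(-23))/(-12676) + 5443/(-36206) = ((3 + 9 - 1*(-6))/(2 + 3*(-6)) - 48*(-23))/(-12676) + 5443/(-36206) = ((3 + 9 + 6)/(2 - 18) + 1104)*(-1/12676) + 5443*(-1/36206) = (18/(-16) + 1104)*(-1/12676) - 5443/36206 = (-1/16*18 + 1104)*(-1/12676) - 5443/36206 = (-9/8 + 1104)*(-1/12676) - 5443/36206 = (8823/8)*(-1/12676) - 5443/36206 = -8823/101408 - 5443/36206 = -435704641/1835789024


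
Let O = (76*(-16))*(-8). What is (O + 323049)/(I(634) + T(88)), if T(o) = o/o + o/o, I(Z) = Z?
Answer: 332777/636 ≈ 523.23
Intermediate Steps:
T(o) = 2 (T(o) = 1 + 1 = 2)
O = 9728 (O = -1216*(-8) = 9728)
(O + 323049)/(I(634) + T(88)) = (9728 + 323049)/(634 + 2) = 332777/636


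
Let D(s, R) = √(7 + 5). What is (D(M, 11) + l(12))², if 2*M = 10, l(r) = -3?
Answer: 21 - 12*√3 ≈ 0.21539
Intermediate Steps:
M = 5 (M = (½)*10 = 5)
D(s, R) = 2*√3 (D(s, R) = √12 = 2*√3)
(D(M, 11) + l(12))² = (2*√3 - 3)² = (-3 + 2*√3)²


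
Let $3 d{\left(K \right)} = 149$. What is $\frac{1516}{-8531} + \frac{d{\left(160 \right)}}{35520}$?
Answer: $- \frac{160273841}{909063360} \approx -0.17631$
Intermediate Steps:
$d{\left(K \right)} = \frac{149}{3}$ ($d{\left(K \right)} = \frac{1}{3} \cdot 149 = \frac{149}{3}$)
$\frac{1516}{-8531} + \frac{d{\left(160 \right)}}{35520} = \frac{1516}{-8531} + \frac{149}{3 \cdot 35520} = 1516 \left(- \frac{1}{8531}\right) + \frac{149}{3} \cdot \frac{1}{35520} = - \frac{1516}{8531} + \frac{149}{106560} = - \frac{160273841}{909063360}$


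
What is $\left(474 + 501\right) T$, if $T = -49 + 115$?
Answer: $64350$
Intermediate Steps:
$T = 66$
$\left(474 + 501\right) T = \left(474 + 501\right) 66 = 975 \cdot 66 = 64350$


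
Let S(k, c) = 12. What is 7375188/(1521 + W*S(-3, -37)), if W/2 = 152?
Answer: 2458396/1723 ≈ 1426.8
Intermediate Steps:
W = 304 (W = 2*152 = 304)
7375188/(1521 + W*S(-3, -37)) = 7375188/(1521 + 304*12) = 7375188/(1521 + 3648) = 7375188/5169 = 7375188*(1/5169) = 2458396/1723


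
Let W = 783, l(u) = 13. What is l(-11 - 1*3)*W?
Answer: 10179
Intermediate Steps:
l(-11 - 1*3)*W = 13*783 = 10179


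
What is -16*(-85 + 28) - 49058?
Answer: -48146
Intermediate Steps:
-16*(-85 + 28) - 49058 = -16*(-57) - 49058 = 912 - 49058 = -48146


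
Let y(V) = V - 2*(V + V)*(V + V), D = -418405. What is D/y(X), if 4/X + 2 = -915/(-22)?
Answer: -317419187605/14696 ≈ -2.1599e+7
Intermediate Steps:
X = 88/871 (X = 4/(-2 - 915/(-22)) = 4/(-2 - 915*(-1/22)) = 4/(-2 + 915/22) = 4/(871/22) = 4*(22/871) = 88/871 ≈ 0.10103)
y(V) = V - 8*V² (y(V) = V - 2*2*V*2*V = V - 8*V²)
D/y(X) = -418405*871/(88*(1 - 8*88/871)) = -418405*871/(88*(1 - 704/871)) = -418405/((88/871)*(167/871)) = -418405/14696/758641 = -418405*758641/14696 = -317419187605/14696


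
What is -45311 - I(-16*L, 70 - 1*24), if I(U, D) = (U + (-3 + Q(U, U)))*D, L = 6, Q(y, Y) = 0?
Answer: -40757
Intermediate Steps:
I(U, D) = D*(-3 + U) (I(U, D) = (U + (-3 + 0))*D = (U - 3)*D = (-3 + U)*D = D*(-3 + U))
-45311 - I(-16*L, 70 - 1*24) = -45311 - (70 - 1*24)*(-3 - 16*6) = -45311 - (70 - 24)*(-3 - 96) = -45311 - 46*(-99) = -45311 - 1*(-4554) = -45311 + 4554 = -40757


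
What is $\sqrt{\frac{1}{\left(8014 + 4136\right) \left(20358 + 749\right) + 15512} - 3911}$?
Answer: $\frac{i \sqrt{257244399947861060322}}{256465562} \approx 62.538 i$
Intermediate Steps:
$\sqrt{\frac{1}{\left(8014 + 4136\right) \left(20358 + 749\right) + 15512} - 3911} = \sqrt{\frac{1}{12150 \cdot 21107 + 15512} - 3911} = \sqrt{\frac{1}{256450050 + 15512} - 3911} = \sqrt{\frac{1}{256465562} - 3911} = \sqrt{- \frac{1003036812981}{256465562}} = \frac{i \sqrt{257244399947861060322}}{256465562}$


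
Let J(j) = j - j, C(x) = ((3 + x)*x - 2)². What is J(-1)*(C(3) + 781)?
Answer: 0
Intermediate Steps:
C(x) = (-2 + x*(3 + x))² (C(x) = (x*(3 + x) - 2)² = (-2 + x*(3 + x))²)
J(j) = 0
J(-1)*(C(3) + 781) = 0*((-2 + 3² + 3*3)² + 781) = 0*((-2 + 9 + 9)² + 781) = 0*(16² + 781) = 0*(256 + 781) = 0*1037 = 0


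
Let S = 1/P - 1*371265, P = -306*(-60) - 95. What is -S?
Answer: 6781155224/18265 ≈ 3.7127e+5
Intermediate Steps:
P = 18265 (P = 18360 - 95 = 18265)
S = -6781155224/18265 (S = 1/18265 - 1*371265 = 1/18265 - 371265 = -6781155224/18265 ≈ -3.7127e+5)
-S = -1*(-6781155224/18265) = 6781155224/18265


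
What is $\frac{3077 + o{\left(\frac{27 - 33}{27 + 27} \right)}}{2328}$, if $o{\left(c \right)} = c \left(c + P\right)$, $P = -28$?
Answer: $\frac{124745}{94284} \approx 1.3231$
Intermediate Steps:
$o{\left(c \right)} = c \left(-28 + c\right)$ ($o{\left(c \right)} = c \left(c - 28\right) = c \left(-28 + c\right)$)
$\frac{3077 + o{\left(\frac{27 - 33}{27 + 27} \right)}}{2328} = \frac{3077 + \frac{27 - 33}{27 + 27} \left(-28 + \frac{27 - 33}{27 + 27}\right)}{2328} = \left(3077 + - \frac{6}{54} \left(-28 - \frac{6}{54}\right)\right) \frac{1}{2328} = \left(3077 + \left(-6\right) \frac{1}{54} \left(-28 - \frac{1}{9}\right)\right) \frac{1}{2328} = \left(3077 - \frac{-28 - \frac{1}{9}}{9}\right) \frac{1}{2328} = \left(3077 - - \frac{253}{81}\right) \frac{1}{2328} = \left(3077 + \frac{253}{81}\right) \frac{1}{2328} = \frac{249490}{81} \cdot \frac{1}{2328} = \frac{124745}{94284}$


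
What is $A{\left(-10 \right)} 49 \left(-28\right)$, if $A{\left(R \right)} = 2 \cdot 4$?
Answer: $-10976$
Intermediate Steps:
$A{\left(R \right)} = 8$
$A{\left(-10 \right)} 49 \left(-28\right) = 8 \cdot 49 \left(-28\right) = 392 \left(-28\right) = -10976$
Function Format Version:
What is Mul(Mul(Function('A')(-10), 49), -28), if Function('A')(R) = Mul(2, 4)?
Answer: -10976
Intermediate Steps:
Function('A')(R) = 8
Mul(Mul(Function('A')(-10), 49), -28) = Mul(Mul(8, 49), -28) = Mul(392, -28) = -10976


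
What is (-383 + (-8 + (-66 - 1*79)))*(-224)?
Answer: 120064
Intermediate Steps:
(-383 + (-8 + (-66 - 1*79)))*(-224) = (-383 + (-8 + (-66 - 79)))*(-224) = (-383 + (-8 - 145))*(-224) = (-383 - 153)*(-224) = -536*(-224) = 120064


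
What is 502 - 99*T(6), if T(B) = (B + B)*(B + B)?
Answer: -13754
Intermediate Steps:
T(B) = 4*B**2 (T(B) = (2*B)*(2*B) = 4*B**2)
502 - 99*T(6) = 502 - 396*6**2 = 502 - 396*36 = 502 - 99*144 = 502 - 14256 = -13754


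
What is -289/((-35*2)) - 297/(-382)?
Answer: 32797/6685 ≈ 4.9061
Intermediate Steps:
-289/((-35*2)) - 297/(-382) = -289/(-70) - 297*(-1/382) = -289*(-1/70) + 297/382 = 289/70 + 297/382 = 32797/6685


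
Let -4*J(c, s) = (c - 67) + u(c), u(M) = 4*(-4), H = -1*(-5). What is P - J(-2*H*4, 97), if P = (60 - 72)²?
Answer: 453/4 ≈ 113.25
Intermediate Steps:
H = 5
u(M) = -16
J(c, s) = 83/4 - c/4 (J(c, s) = -((c - 67) - 16)/4 = -((-67 + c) - 16)/4 = -(-83 + c)/4 = 83/4 - c/4)
P = 144 (P = (-12)² = 144)
P - J(-2*H*4, 97) = 144 - (83/4 - (-2*5)*4/4) = 144 - (83/4 - (-5)*4/2) = 144 - (83/4 - ¼*(-40)) = 144 - (83/4 + 10) = 144 - 1*123/4 = 144 - 123/4 = 453/4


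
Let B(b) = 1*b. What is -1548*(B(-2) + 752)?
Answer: -1161000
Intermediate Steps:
B(b) = b
-1548*(B(-2) + 752) = -1548*(-2 + 752) = -1548*750 = -1161000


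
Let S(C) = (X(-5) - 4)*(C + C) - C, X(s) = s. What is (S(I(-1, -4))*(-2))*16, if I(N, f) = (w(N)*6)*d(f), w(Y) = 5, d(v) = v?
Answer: -72960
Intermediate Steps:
I(N, f) = 30*f (I(N, f) = (5*6)*f = 30*f)
S(C) = -19*C (S(C) = (-5 - 4)*(C + C) - C = -18*C - C = -19*C)
(S(I(-1, -4))*(-2))*16 = (-570*(-4)*(-2))*16 = (-19*(-120)*(-2))*16 = (2280*(-2))*16 = -4560*16 = -72960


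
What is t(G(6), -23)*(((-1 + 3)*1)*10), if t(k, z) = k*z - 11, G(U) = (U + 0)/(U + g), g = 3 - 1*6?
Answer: -1140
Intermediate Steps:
g = -3 (g = 3 - 6 = -3)
G(U) = U/(-3 + U) (G(U) = (U + 0)/(U - 3) = U/(-3 + U))
t(k, z) = -11 + k*z
t(G(6), -23)*(((-1 + 3)*1)*10) = (-11 + (6/(-3 + 6))*(-23))*(((-1 + 3)*1)*10) = (-11 + (6/3)*(-23))*((2*1)*10) = (-11 + (6*(1/3))*(-23))*(2*10) = (-11 + 2*(-23))*20 = (-11 - 46)*20 = -57*20 = -1140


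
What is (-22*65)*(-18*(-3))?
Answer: -77220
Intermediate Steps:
(-22*65)*(-18*(-3)) = -1430*54 = -77220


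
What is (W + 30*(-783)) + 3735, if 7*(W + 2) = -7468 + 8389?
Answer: -137378/7 ≈ -19625.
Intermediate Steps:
W = 907/7 (W = -2 + (-7468 + 8389)/7 = -2 + (1/7)*921 = -2 + 921/7 = 907/7 ≈ 129.57)
(W + 30*(-783)) + 3735 = (907/7 + 30*(-783)) + 3735 = (907/7 - 23490) + 3735 = -163523/7 + 3735 = -137378/7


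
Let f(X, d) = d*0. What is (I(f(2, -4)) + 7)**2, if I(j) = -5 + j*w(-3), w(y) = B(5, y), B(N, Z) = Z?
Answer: 4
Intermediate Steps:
f(X, d) = 0
w(y) = y
I(j) = -5 - 3*j (I(j) = -5 + j*(-3) = -5 - 3*j)
(I(f(2, -4)) + 7)**2 = ((-5 - 3*0) + 7)**2 = ((-5 + 0) + 7)**2 = (-5 + 7)**2 = 2**2 = 4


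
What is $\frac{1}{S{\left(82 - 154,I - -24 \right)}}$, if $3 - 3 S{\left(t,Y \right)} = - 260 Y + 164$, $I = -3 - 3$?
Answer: $\frac{3}{4519} \approx 0.00066386$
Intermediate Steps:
$I = -6$ ($I = -3 - 3 = -6$)
$S{\left(t,Y \right)} = - \frac{161}{3} + \frac{260 Y}{3}$ ($S{\left(t,Y \right)} = 1 - \frac{- 260 Y + 164}{3} = 1 - \frac{164 - 260 Y}{3} = 1 + \left(- \frac{164}{3} + \frac{260 Y}{3}\right) = - \frac{161}{3} + \frac{260 Y}{3}$)
$\frac{1}{S{\left(82 - 154,I - -24 \right)}} = \frac{1}{- \frac{161}{3} + \frac{260 \left(-6 - -24\right)}{3}} = \frac{1}{- \frac{161}{3} + \frac{260 \left(-6 + 24\right)}{3}} = \frac{1}{- \frac{161}{3} + \frac{260}{3} \cdot 18} = \frac{1}{- \frac{161}{3} + 1560} = \frac{1}{\frac{4519}{3}} = \frac{3}{4519}$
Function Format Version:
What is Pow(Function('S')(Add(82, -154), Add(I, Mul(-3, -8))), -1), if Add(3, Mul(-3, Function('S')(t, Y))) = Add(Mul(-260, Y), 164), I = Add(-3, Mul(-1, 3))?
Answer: Rational(3, 4519) ≈ 0.00066386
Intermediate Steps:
I = -6 (I = Add(-3, -3) = -6)
Function('S')(t, Y) = Add(Rational(-161, 3), Mul(Rational(260, 3), Y)) (Function('S')(t, Y) = Add(1, Mul(Rational(-1, 3), Add(Mul(-260, Y), 164))) = Add(1, Mul(Rational(-1, 3), Add(164, Mul(-260, Y)))) = Add(1, Add(Rational(-164, 3), Mul(Rational(260, 3), Y))) = Add(Rational(-161, 3), Mul(Rational(260, 3), Y)))
Pow(Function('S')(Add(82, -154), Add(I, Mul(-3, -8))), -1) = Pow(Add(Rational(-161, 3), Mul(Rational(260, 3), Add(-6, Mul(-3, -8)))), -1) = Pow(Add(Rational(-161, 3), Mul(Rational(260, 3), Add(-6, 24))), -1) = Pow(Add(Rational(-161, 3), Mul(Rational(260, 3), 18)), -1) = Pow(Add(Rational(-161, 3), 1560), -1) = Pow(Rational(4519, 3), -1) = Rational(3, 4519)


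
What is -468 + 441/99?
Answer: -5099/11 ≈ -463.55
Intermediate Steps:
-468 + 441/99 = -468 + (1/99)*441 = -468 + 49/11 = -5099/11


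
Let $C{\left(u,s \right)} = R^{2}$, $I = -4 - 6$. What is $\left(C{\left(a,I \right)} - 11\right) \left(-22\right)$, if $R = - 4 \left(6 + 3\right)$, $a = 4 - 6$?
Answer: $-28270$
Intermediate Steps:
$I = -10$ ($I = -4 - 6 = -10$)
$a = -2$ ($a = 4 - 6 = -2$)
$R = -36$ ($R = \left(-4\right) 9 = -36$)
$C{\left(u,s \right)} = 1296$ ($C{\left(u,s \right)} = \left(-36\right)^{2} = 1296$)
$\left(C{\left(a,I \right)} - 11\right) \left(-22\right) = \left(1296 - 11\right) \left(-22\right) = 1285 \left(-22\right) = -28270$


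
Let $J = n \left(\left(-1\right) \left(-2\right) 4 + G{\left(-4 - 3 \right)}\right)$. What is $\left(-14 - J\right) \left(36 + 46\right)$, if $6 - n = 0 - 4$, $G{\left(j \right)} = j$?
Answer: $-1968$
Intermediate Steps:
$n = 10$ ($n = 6 - \left(0 - 4\right) = 6 - -4 = 6 + 4 = 10$)
$J = 10$ ($J = 10 \left(\left(-1\right) \left(-2\right) 4 - 7\right) = 10 \left(2 \cdot 4 - 7\right) = 10 \left(8 - 7\right) = 10 \cdot 1 = 10$)
$\left(-14 - J\right) \left(36 + 46\right) = \left(-14 - 10\right) \left(36 + 46\right) = \left(-14 - 10\right) 82 = \left(-24\right) 82 = -1968$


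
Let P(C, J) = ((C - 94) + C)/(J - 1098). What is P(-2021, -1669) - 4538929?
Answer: -12559212407/2767 ≈ -4.5389e+6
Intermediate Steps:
P(C, J) = (-94 + 2*C)/(-1098 + J) (P(C, J) = ((-94 + C) + C)/(-1098 + J) = (-94 + 2*C)/(-1098 + J))
P(-2021, -1669) - 4538929 = 2*(-47 - 2021)/(-1098 - 1669) - 4538929 = 2*(-2068)/(-2767) - 4538929 = 2*(-1/2767)*(-2068) - 4538929 = 4136/2767 - 4538929 = -12559212407/2767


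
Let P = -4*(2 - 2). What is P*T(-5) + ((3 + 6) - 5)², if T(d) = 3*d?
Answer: 16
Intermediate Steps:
P = 0 (P = -4*0 = 0)
P*T(-5) + ((3 + 6) - 5)² = 0*(3*(-5)) + ((3 + 6) - 5)² = 0*(-15) + (9 - 5)² = 0 + 4² = 0 + 16 = 16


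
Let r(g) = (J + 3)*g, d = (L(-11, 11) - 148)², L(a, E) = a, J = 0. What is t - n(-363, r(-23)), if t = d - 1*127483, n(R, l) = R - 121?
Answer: -101718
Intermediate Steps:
d = 25281 (d = (-11 - 148)² = (-159)² = 25281)
r(g) = 3*g (r(g) = (0 + 3)*g = 3*g)
n(R, l) = -121 + R
t = -102202 (t = 25281 - 1*127483 = 25281 - 127483 = -102202)
t - n(-363, r(-23)) = -102202 - (-121 - 363) = -102202 - 1*(-484) = -102202 + 484 = -101718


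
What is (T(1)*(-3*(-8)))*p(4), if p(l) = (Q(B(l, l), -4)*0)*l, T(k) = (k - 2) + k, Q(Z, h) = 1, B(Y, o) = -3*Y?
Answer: 0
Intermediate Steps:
T(k) = -2 + 2*k (T(k) = (-2 + k) + k = -2 + 2*k)
p(l) = 0 (p(l) = (1*0)*l = 0*l = 0)
(T(1)*(-3*(-8)))*p(4) = ((-2 + 2*1)*(-3*(-8)))*0 = ((-2 + 2)*24)*0 = (0*24)*0 = 0*0 = 0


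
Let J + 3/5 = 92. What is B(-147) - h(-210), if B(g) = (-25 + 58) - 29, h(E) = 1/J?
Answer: 1823/457 ≈ 3.9891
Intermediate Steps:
J = 457/5 (J = -⅗ + 92 = 457/5 ≈ 91.400)
h(E) = 5/457 (h(E) = 1/(457/5) = 5/457)
B(g) = 4 (B(g) = 33 - 29 = 4)
B(-147) - h(-210) = 4 - 1*5/457 = 4 - 5/457 = 1823/457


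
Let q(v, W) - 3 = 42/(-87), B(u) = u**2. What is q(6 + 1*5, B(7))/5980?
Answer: 73/173420 ≈ 0.00042094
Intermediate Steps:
q(v, W) = 73/29 (q(v, W) = 3 + 42/(-87) = 3 + 42*(-1/87) = 3 - 14/29 = 73/29)
q(6 + 1*5, B(7))/5980 = (73/29)/5980 = (73/29)*(1/5980) = 73/173420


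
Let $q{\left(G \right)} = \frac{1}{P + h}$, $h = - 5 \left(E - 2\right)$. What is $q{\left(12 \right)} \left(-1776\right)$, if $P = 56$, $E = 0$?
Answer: $- \frac{296}{11} \approx -26.909$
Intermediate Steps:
$h = 10$ ($h = - 5 \left(0 - 2\right) = \left(-5\right) \left(-2\right) = 10$)
$q{\left(G \right)} = \frac{1}{66}$ ($q{\left(G \right)} = \frac{1}{56 + 10} = \frac{1}{66}$)
$q{\left(12 \right)} \left(-1776\right) = \frac{1}{66} \left(-1776\right) = - \frac{296}{11}$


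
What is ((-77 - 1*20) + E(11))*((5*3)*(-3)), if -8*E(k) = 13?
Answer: 35505/8 ≈ 4438.1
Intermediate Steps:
E(k) = -13/8 (E(k) = -1/8*13 = -13/8)
((-77 - 1*20) + E(11))*((5*3)*(-3)) = ((-77 - 1*20) - 13/8)*((5*3)*(-3)) = ((-77 - 20) - 13/8)*(15*(-3)) = (-97 - 13/8)*(-45) = -789/8*(-45) = 35505/8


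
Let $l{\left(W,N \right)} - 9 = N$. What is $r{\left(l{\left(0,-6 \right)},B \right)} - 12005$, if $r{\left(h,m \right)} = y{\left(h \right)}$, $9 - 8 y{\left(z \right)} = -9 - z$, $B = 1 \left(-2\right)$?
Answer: $- \frac{96019}{8} \approx -12002.0$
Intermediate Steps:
$B = -2$
$l{\left(W,N \right)} = 9 + N$
$y{\left(z \right)} = \frac{9}{4} + \frac{z}{8}$ ($y{\left(z \right)} = \frac{9}{8} - \frac{-9 - z}{8} = \frac{9}{8} + \left(\frac{9}{8} + \frac{z}{8}\right) = \frac{9}{4} + \frac{z}{8}$)
$r{\left(h,m \right)} = \frac{9}{4} + \frac{h}{8}$
$r{\left(l{\left(0,-6 \right)},B \right)} - 12005 = \left(\frac{9}{4} + \frac{9 - 6}{8}\right) - 12005 = \left(\frac{9}{4} + \frac{1}{8} \cdot 3\right) - 12005 = \left(\frac{9}{4} + \frac{3}{8}\right) - 12005 = \frac{21}{8} - 12005 = - \frac{96019}{8}$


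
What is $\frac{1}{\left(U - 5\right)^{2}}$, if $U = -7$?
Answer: $\frac{1}{144} \approx 0.0069444$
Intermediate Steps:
$\frac{1}{\left(U - 5\right)^{2}} = \frac{1}{\left(-7 - 5\right)^{2}} = \frac{1}{\left(-12\right)^{2}} = \frac{1}{144}$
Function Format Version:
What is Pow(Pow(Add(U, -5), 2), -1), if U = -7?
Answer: Rational(1, 144) ≈ 0.0069444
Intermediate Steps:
Pow(Pow(Add(U, -5), 2), -1) = Pow(Pow(Add(-7, -5), 2), -1) = Pow(Pow(-12, 2), -1) = Pow(144, -1) = Rational(1, 144)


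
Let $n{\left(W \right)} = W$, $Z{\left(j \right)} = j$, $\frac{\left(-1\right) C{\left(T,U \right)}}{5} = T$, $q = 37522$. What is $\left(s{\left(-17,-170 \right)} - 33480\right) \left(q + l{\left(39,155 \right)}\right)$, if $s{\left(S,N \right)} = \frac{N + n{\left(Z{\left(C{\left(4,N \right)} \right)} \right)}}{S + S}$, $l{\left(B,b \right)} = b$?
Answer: $- \frac{21440662005}{17} \approx -1.2612 \cdot 10^{9}$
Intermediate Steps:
$C{\left(T,U \right)} = - 5 T$
$s{\left(S,N \right)} = \frac{-20 + N}{2 S}$ ($s{\left(S,N \right)} = \frac{N - 20}{S + S} = \frac{N - 20}{2 S} = \left(-20 + N\right) \frac{1}{2 S} = \frac{-20 + N}{2 S}$)
$\left(s{\left(-17,-170 \right)} - 33480\right) \left(q + l{\left(39,155 \right)}\right) = \left(\frac{-20 - 170}{2 \left(-17\right)} - 33480\right) \left(37522 + 155\right) = \left(\frac{1}{2} \left(- \frac{1}{17}\right) \left(-190\right) - 33480\right) 37677 = \left(\frac{95}{17} - 33480\right) 37677 = \left(- \frac{569065}{17}\right) 37677 = - \frac{21440662005}{17}$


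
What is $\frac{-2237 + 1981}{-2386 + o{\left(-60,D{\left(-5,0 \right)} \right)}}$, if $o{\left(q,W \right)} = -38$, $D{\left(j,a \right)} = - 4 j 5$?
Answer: $\frac{32}{303} \approx 0.10561$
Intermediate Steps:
$D{\left(j,a \right)} = - 20 j$
$\frac{-2237 + 1981}{-2386 + o{\left(-60,D{\left(-5,0 \right)} \right)}} = \frac{-2237 + 1981}{-2386 - 38} = - \frac{256}{-2424} = \left(-256\right) \left(- \frac{1}{2424}\right) = \frac{32}{303}$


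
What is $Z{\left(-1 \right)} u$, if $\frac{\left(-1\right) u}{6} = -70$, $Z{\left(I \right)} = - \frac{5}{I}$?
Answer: $2100$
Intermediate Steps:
$u = 420$ ($u = \left(-6\right) \left(-70\right) = 420$)
$Z{\left(-1 \right)} u = - \frac{5}{-1} \cdot 420 = \left(-5\right) \left(-1\right) 420 = 5 \cdot 420 = 2100$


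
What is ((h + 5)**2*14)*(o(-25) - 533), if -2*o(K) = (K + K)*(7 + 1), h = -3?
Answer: -18648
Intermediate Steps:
o(K) = -8*K (o(K) = -(K + K)*(7 + 1)/2 = -2*K*8/2 = -8*K)
((h + 5)**2*14)*(o(-25) - 533) = ((-3 + 5)**2*14)*(-8*(-25) - 533) = (2**2*14)*(200 - 533) = (4*14)*(-333) = 56*(-333) = -18648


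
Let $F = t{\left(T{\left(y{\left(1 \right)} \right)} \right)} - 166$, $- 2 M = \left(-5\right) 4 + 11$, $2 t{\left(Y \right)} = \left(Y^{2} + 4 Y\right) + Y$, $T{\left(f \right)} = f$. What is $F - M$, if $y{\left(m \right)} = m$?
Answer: $- \frac{335}{2} \approx -167.5$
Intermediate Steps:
$t{\left(Y \right)} = \frac{Y^{2}}{2} + \frac{5 Y}{2}$ ($t{\left(Y \right)} = \frac{\left(Y^{2} + 4 Y\right) + Y}{2} = \frac{Y^{2} + 5 Y}{2} = \frac{Y^{2}}{2} + \frac{5 Y}{2}$)
$M = \frac{9}{2}$ ($M = - \frac{\left(-5\right) 4 + 11}{2} = - \frac{-20 + 11}{2} = \left(- \frac{1}{2}\right) \left(-9\right) = \frac{9}{2} \approx 4.5$)
$F = -163$ ($F = \frac{1}{2} \cdot 1 \left(5 + 1\right) - 166 = \frac{1}{2} \cdot 1 \cdot 6 - 166 = 3 - 166 = -163$)
$F - M = -163 - \frac{9}{2} = - \frac{335}{2}$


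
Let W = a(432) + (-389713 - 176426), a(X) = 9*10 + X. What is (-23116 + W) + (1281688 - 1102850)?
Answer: -409895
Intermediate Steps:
a(X) = 90 + X
W = -565617 (W = (90 + 432) + (-389713 - 176426) = 522 - 566139 = -565617)
(-23116 + W) + (1281688 - 1102850) = (-23116 - 565617) + (1281688 - 1102850) = -588733 + 178838 = -409895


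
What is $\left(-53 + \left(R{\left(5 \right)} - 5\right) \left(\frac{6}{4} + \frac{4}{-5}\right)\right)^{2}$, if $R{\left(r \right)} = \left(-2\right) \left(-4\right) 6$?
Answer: $\frac{52441}{100} \approx 524.41$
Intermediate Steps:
$R{\left(r \right)} = 48$ ($R{\left(r \right)} = 8 \cdot 6 = 48$)
$\left(-53 + \left(R{\left(5 \right)} - 5\right) \left(\frac{6}{4} + \frac{4}{-5}\right)\right)^{2} = \left(-53 + \left(48 - 5\right) \left(\frac{6}{4} + \frac{4}{-5}\right)\right)^{2} = \left(-53 + 43 \left(6 \cdot \frac{1}{4} + 4 \left(- \frac{1}{5}\right)\right)\right)^{2} = \left(-53 + 43 \left(\frac{3}{2} - \frac{4}{5}\right)\right)^{2} = \left(-53 + 43 \cdot \frac{7}{10}\right)^{2} = \left(-53 + \frac{301}{10}\right)^{2} = \left(- \frac{229}{10}\right)^{2} = \frac{52441}{100}$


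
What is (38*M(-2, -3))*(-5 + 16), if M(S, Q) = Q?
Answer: -1254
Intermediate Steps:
(38*M(-2, -3))*(-5 + 16) = (38*(-3))*(-5 + 16) = -114*11 = -1254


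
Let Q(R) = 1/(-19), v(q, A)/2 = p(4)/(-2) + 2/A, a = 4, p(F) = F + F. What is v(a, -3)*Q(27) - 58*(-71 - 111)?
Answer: 601720/57 ≈ 10556.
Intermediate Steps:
p(F) = 2*F
v(q, A) = -8 + 4/A (v(q, A) = 2*((2*4)/(-2) + 2/A) = 2*(8*(-½) + 2/A) = 2*(-4 + 2/A) = -8 + 4/A)
Q(R) = -1/19
v(a, -3)*Q(27) - 58*(-71 - 111) = (-8 + 4/(-3))*(-1/19) - 58*(-71 - 111) = (-8 + 4*(-⅓))*(-1/19) - 58*(-182) = (-8 - 4/3)*(-1/19) - 1*(-10556) = -28/3*(-1/19) + 10556 = 28/57 + 10556 = 601720/57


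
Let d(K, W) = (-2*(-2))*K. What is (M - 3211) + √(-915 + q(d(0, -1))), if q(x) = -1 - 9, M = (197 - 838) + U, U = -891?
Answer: -4743 + 5*I*√37 ≈ -4743.0 + 30.414*I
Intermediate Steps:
d(K, W) = 4*K
M = -1532 (M = (197 - 838) - 891 = -641 - 891 = -1532)
q(x) = -10
(M - 3211) + √(-915 + q(d(0, -1))) = (-1532 - 3211) + √(-915 - 10) = -4743 + √(-925) = -4743 + 5*I*√37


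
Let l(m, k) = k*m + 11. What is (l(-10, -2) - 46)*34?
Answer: -510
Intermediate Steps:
l(m, k) = 11 + k*m
(l(-10, -2) - 46)*34 = ((11 - 2*(-10)) - 46)*34 = ((11 + 20) - 46)*34 = (31 - 46)*34 = -15*34 = -510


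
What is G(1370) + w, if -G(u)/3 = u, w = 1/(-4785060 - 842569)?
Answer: -23129555191/5627629 ≈ -4110.0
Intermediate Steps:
w = -1/5627629 (w = 1/(-5627629) = -1/5627629 ≈ -1.7769e-7)
G(u) = -3*u
G(1370) + w = -3*1370 - 1/5627629 = -4110 - 1/5627629 = -23129555191/5627629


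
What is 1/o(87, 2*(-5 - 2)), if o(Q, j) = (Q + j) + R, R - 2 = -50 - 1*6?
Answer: 1/19 ≈ 0.052632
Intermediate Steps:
R = -54 (R = 2 + (-50 - 1*6) = 2 + (-50 - 6) = 2 - 56 = -54)
o(Q, j) = -54 + Q + j (o(Q, j) = (Q + j) - 54 = -54 + Q + j)
1/o(87, 2*(-5 - 2)) = 1/(-54 + 87 + 2*(-5 - 2)) = 1/(-54 + 87 + 2*(-7)) = 1/(-54 + 87 - 14) = 1/19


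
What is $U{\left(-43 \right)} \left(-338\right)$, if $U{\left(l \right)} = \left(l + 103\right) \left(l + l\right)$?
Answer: $1744080$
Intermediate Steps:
$U{\left(l \right)} = 2 l \left(103 + l\right)$ ($U{\left(l \right)} = \left(103 + l\right) 2 l = 2 l \left(103 + l\right)$)
$U{\left(-43 \right)} \left(-338\right) = 2 \left(-43\right) \left(103 - 43\right) \left(-338\right) = 2 \left(-43\right) 60 \left(-338\right) = \left(-5160\right) \left(-338\right) = 1744080$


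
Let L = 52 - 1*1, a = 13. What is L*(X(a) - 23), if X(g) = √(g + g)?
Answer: -1173 + 51*√26 ≈ -912.95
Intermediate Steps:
L = 51 (L = 52 - 1 = 51)
X(g) = √2*√g (X(g) = √(2*g) = √2*√g)
L*(X(a) - 23) = 51*(√2*√13 - 23) = 51*(√26 - 23) = 51*(-23 + √26) = -1173 + 51*√26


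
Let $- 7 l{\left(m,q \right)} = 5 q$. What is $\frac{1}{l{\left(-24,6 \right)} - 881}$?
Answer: $- \frac{7}{6197} \approx -0.0011296$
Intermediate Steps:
$l{\left(m,q \right)} = - \frac{5 q}{7}$
$\frac{1}{l{\left(-24,6 \right)} - 881} = \frac{1}{\left(- \frac{5}{7}\right) 6 - 881} = \frac{1}{- \frac{30}{7} - 881} = \frac{1}{- \frac{6197}{7}} = - \frac{7}{6197}$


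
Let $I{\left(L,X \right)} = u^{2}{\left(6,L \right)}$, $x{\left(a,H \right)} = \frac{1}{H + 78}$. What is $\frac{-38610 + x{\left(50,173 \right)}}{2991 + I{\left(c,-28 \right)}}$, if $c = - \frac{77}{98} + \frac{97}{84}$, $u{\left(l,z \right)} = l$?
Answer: $- \frac{9691109}{759777} \approx -12.755$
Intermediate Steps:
$x{\left(a,H \right)} = \frac{1}{78 + H}$
$c = \frac{31}{84}$ ($c = \left(-77\right) \frac{1}{98} + 97 \cdot \frac{1}{84} = - \frac{11}{14} + \frac{97}{84} = \frac{31}{84} \approx 0.36905$)
$I{\left(L,X \right)} = 36$ ($I{\left(L,X \right)} = 6^{2} = 36$)
$\frac{-38610 + x{\left(50,173 \right)}}{2991 + I{\left(c,-28 \right)}} = \frac{-38610 + \frac{1}{78 + 173}}{2991 + 36} = \frac{-38610 + \frac{1}{251}}{3027} = \left(-38610 + \frac{1}{251}\right) \frac{1}{3027} = \left(- \frac{9691109}{251}\right) \frac{1}{3027} = - \frac{9691109}{759777}$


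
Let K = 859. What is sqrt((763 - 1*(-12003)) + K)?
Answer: 5*sqrt(545) ≈ 116.73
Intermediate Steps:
sqrt((763 - 1*(-12003)) + K) = sqrt((763 - 1*(-12003)) + 859) = sqrt((763 + 12003) + 859) = sqrt(12766 + 859) = sqrt(13625) = 5*sqrt(545)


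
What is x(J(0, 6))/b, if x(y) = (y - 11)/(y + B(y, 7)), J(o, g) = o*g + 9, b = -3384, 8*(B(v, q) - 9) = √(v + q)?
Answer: 1/31302 ≈ 3.1947e-5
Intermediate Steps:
B(v, q) = 9 + √(q + v)/8 (B(v, q) = 9 + √(v + q)/8 = 9 + √(q + v)/8)
J(o, g) = 9 + g*o (J(o, g) = g*o + 9 = 9 + g*o)
x(y) = (-11 + y)/(9 + y + √(7 + y)/8) (x(y) = (y - 11)/(y + (9 + √(7 + y)/8)) = (-11 + y)/(9 + y + √(7 + y)/8))
x(J(0, 6))/b = (8*(-11 + (9 + 6*0))/(72 + √(7 + (9 + 6*0)) + 8*(9 + 6*0)))/(-3384) = (8*(-11 + (9 + 0))/(72 + √(7 + (9 + 0)) + 8*(9 + 0)))*(-1/3384) = (8*(-11 + 9)/(72 + √(7 + 9) + 8*9))*(-1/3384) = (8*(-2)/(72 + √16 + 72))*(-1/3384) = (8*(-2)/(72 + 4 + 72))*(-1/3384) = (8*(-2)/148)*(-1/3384) = (8*(1/148)*(-2))*(-1/3384) = -4/37*(-1/3384) = 1/31302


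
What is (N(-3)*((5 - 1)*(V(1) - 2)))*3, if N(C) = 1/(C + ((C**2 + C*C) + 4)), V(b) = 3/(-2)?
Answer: -42/19 ≈ -2.2105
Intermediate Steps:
V(b) = -3/2 (V(b) = 3*(-1/2) = -3/2)
N(C) = 1/(4 + C + 2*C**2) (N(C) = 1/(C + ((C**2 + C**2) + 4)) = 1/(C + (2*C**2 + 4)) = 1/(C + (4 + 2*C**2)) = 1/(4 + C + 2*C**2))
(N(-3)*((5 - 1)*(V(1) - 2)))*3 = (((5 - 1)*(-3/2 - 2))/(4 - 3 + 2*(-3)**2))*3 = ((4*(-7/2))/(4 - 3 + 2*9))*3 = (-14/(4 - 3 + 18))*3 = (-14/19)*3 = ((1/19)*(-14))*3 = -14/19*3 = -42/19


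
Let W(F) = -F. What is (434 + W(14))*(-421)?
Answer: -176820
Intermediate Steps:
(434 + W(14))*(-421) = (434 - 1*14)*(-421) = (434 - 14)*(-421) = 420*(-421) = -176820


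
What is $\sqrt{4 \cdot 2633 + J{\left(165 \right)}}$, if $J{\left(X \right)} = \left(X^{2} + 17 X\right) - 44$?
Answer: $3 \sqrt{4502} \approx 201.29$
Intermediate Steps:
$J{\left(X \right)} = -44 + X^{2} + 17 X$
$\sqrt{4 \cdot 2633 + J{\left(165 \right)}} = \sqrt{4 \cdot 2633 + \left(-44 + 165^{2} + 17 \cdot 165\right)} = \sqrt{10532 + \left(-44 + 27225 + 2805\right)} = \sqrt{10532 + 29986} = \sqrt{40518} = 3 \sqrt{4502}$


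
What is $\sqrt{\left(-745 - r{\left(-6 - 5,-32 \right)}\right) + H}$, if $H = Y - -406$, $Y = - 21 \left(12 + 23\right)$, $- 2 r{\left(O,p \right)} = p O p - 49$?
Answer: $\frac{i \sqrt{26922}}{2} \approx 82.04 i$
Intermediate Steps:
$r{\left(O,p \right)} = \frac{49}{2} - \frac{O p^{2}}{2}$ ($r{\left(O,p \right)} = - \frac{p O p - 49}{2} = - \frac{O p p - 49}{2} = - \frac{O p^{2} - 49}{2} = - \frac{-49 + O p^{2}}{2} = \frac{49}{2} - \frac{O p^{2}}{2}$)
$Y = -735$ ($Y = \left(-21\right) 35 = -735$)
$H = -329$ ($H = -735 - -406 = -735 + 406 = -329$)
$\sqrt{\left(-745 - r{\left(-6 - 5,-32 \right)}\right) + H} = \sqrt{\left(-745 - \left(\frac{49}{2} - \frac{\left(-6 - 5\right) \left(-32\right)^{2}}{2}\right)\right) - 329} = \sqrt{\left(-745 - \left(\frac{49}{2} - \left(- \frac{11}{2}\right) 1024\right)\right) - 329} = \sqrt{\left(-745 - \left(\frac{49}{2} + 5632\right)\right) - 329} = \sqrt{\left(-745 - \frac{11313}{2}\right) - 329} = \sqrt{- \frac{12803}{2} - 329} = \sqrt{- \frac{13461}{2}} = \frac{i \sqrt{26922}}{2}$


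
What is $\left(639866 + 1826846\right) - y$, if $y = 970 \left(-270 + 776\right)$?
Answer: $1975892$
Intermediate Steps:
$y = 490820$ ($y = 970 \cdot 506 = 490820$)
$\left(639866 + 1826846\right) - y = \left(639866 + 1826846\right) - 490820 = 2466712 - 490820 = 1975892$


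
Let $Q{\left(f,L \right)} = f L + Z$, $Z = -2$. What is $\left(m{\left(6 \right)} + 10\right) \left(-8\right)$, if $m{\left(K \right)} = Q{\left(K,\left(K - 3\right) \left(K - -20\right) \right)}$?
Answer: $-3808$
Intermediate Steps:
$Q{\left(f,L \right)} = -2 + L f$ ($Q{\left(f,L \right)} = f L - 2 = L f - 2 = -2 + L f$)
$m{\left(K \right)} = -2 + K \left(-3 + K\right) \left(20 + K\right)$ ($m{\left(K \right)} = -2 + \left(K - 3\right) \left(K - -20\right) K = -2 + \left(-3 + K\right) \left(K + 20\right) K = -2 + \left(-3 + K\right) \left(20 + K\right) K = -2 + K \left(-3 + K\right) \left(20 + K\right)$)
$\left(m{\left(6 \right)} + 10\right) \left(-8\right) = \left(\left(-2 + 6 \left(-60 + 6^{2} + 17 \cdot 6\right)\right) + 10\right) \left(-8\right) = \left(\left(-2 + 6 \left(-60 + 36 + 102\right)\right) + 10\right) \left(-8\right) = \left(\left(-2 + 6 \cdot 78\right) + 10\right) \left(-8\right) = \left(\left(-2 + 468\right) + 10\right) \left(-8\right) = \left(466 + 10\right) \left(-8\right) = 476 \left(-8\right) = -3808$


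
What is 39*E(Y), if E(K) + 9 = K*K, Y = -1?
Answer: -312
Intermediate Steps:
E(K) = -9 + K² (E(K) = -9 + K*K = -9 + K²)
39*E(Y) = 39*(-9 + (-1)²) = 39*(-9 + 1) = 39*(-8) = -312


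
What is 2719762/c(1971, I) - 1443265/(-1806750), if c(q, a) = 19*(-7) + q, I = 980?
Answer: 491658271457/332080650 ≈ 1480.5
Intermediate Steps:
c(q, a) = -133 + q
2719762/c(1971, I) - 1443265/(-1806750) = 2719762/(-133 + 1971) - 1443265/(-1806750) = 2719762/1838 - 1443265*(-1/1806750) = 2719762*(1/1838) + 288653/361350 = 1359881/919 + 288653/361350 = 491658271457/332080650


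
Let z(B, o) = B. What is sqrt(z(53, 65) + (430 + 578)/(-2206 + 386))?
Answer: sqrt(221585)/65 ≈ 7.2420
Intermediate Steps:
sqrt(z(53, 65) + (430 + 578)/(-2206 + 386)) = sqrt(53 + (430 + 578)/(-2206 + 386)) = sqrt(53 + 1008/(-1820)) = sqrt(53 + 1008*(-1/1820)) = sqrt(53 - 36/65) = sqrt(3409/65) = sqrt(221585)/65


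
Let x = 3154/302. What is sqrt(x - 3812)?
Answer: 7*I*sqrt(1768965)/151 ≈ 61.657*I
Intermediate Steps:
x = 1577/151 (x = 3154*(1/302) = 1577/151 ≈ 10.444)
sqrt(x - 3812) = sqrt(1577/151 - 3812) = sqrt(-574035/151) = 7*I*sqrt(1768965)/151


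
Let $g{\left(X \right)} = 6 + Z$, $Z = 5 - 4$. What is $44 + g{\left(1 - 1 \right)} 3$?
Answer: $65$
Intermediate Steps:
$Z = 1$ ($Z = 5 - 4 = 1$)
$g{\left(X \right)} = 7$ ($g{\left(X \right)} = 6 + 1 = 7$)
$44 + g{\left(1 - 1 \right)} 3 = 44 + 7 \cdot 3 = 44 + 21 = 65$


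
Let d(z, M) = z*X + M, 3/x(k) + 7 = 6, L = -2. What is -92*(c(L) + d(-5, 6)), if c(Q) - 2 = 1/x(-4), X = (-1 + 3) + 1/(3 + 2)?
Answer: 920/3 ≈ 306.67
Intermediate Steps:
X = 11/5 (X = 2 + 1/5 = 2 + ⅕ = 11/5 ≈ 2.2000)
x(k) = -3 (x(k) = 3/(-7 + 6) = 3/(-1) = 3*(-1) = -3)
d(z, M) = M + 11*z/5 (d(z, M) = z*(11/5) + M = 11*z/5 + M = M + 11*z/5)
c(Q) = 5/3 (c(Q) = 2 + 1/(-3) = 2 - ⅓ = 5/3)
-92*(c(L) + d(-5, 6)) = -92*(5/3 + (6 + (11/5)*(-5))) = -92*(5/3 + (6 - 11)) = -92*(5/3 - 5) = -92*(-10/3) = 920/3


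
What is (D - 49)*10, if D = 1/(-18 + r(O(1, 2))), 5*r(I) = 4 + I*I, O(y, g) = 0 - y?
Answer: -8340/17 ≈ -490.59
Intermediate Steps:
O(y, g) = -y
r(I) = ⅘ + I²/5 (r(I) = (4 + I*I)/5 = (4 + I²)/5 = ⅘ + I²/5)
D = -1/17 (D = 1/(-18 + (⅘ + (-1*1)²/5)) = 1/(-18 + (⅘ + (⅕)*(-1)²)) = 1/(-18 + (⅘ + (⅕)*1)) = 1/(-18 + (⅘ + ⅕)) = 1/(-18 + 1) = 1/(-17) = -1/17 ≈ -0.058824)
(D - 49)*10 = (-1/17 - 49)*10 = -834/17*10 = -8340/17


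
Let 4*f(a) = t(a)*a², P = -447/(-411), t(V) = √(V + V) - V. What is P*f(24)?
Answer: -514944/137 + 85824*√3/137 ≈ -2673.7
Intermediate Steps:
t(V) = -V + √2*√V (t(V) = √(2*V) - V = √2*√V - V = -V + √2*√V)
P = 149/137 (P = -447*(-1/411) = 149/137 ≈ 1.0876)
f(a) = a²*(-a + √2*√a)/4 (f(a) = ((-a + √2*√a)*a²)/4 = (a²*(-a + √2*√a))/4 = a²*(-a + √2*√a)/4)
P*f(24) = 149*(-¼*24³ + √2*24^(5/2)/4)/137 = 149*(-¼*13824 + √2*(1152*√6)/4)/137 = 149*(-3456 + 576*√3)/137 = -514944/137 + 85824*√3/137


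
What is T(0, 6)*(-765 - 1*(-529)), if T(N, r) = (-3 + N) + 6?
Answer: -708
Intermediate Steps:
T(N, r) = 3 + N
T(0, 6)*(-765 - 1*(-529)) = (3 + 0)*(-765 - 1*(-529)) = 3*(-765 + 529) = 3*(-236) = -708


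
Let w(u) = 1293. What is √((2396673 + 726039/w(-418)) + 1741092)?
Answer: 2*√192184917942/431 ≈ 2034.3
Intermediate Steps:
√((2396673 + 726039/w(-418)) + 1741092) = √((2396673 + 726039/1293) + 1741092) = √((2396673 + 726039*(1/1293)) + 1741092) = √((2396673 + 242013/431) + 1741092) = √(1033208076/431 + 1741092) = √(1783618728/431) = 2*√192184917942/431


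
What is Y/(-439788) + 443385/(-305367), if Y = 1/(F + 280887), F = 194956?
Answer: -30929065751670569/21301388232257076 ≈ -1.4520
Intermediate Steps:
Y = 1/475843 (Y = 1/(194956 + 280887) = 1/475843 ≈ 2.1015e-6)
Y/(-439788) + 443385/(-305367) = (1/475843)/(-439788) + 443385/(-305367) = (1/475843)*(-1/439788) + 443385*(-1/305367) = -1/209270041284 - 147795/101789 = -30929065751670569/21301388232257076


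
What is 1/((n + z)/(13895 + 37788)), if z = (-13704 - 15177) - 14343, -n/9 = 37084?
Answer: -51683/376980 ≈ -0.13710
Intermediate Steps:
n = -333756 (n = -9*37084 = -333756)
z = -43224 (z = -28881 - 14343 = -43224)
1/((n + z)/(13895 + 37788)) = 1/((-333756 - 43224)/(13895 + 37788)) = 1/(-376980/51683) = -51683/376980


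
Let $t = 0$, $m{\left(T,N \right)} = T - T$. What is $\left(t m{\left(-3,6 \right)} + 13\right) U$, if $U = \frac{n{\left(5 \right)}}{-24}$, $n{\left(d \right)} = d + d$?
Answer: $- \frac{65}{12} \approx -5.4167$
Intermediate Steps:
$m{\left(T,N \right)} = 0$
$n{\left(d \right)} = 2 d$
$U = - \frac{5}{12}$ ($U = \frac{2 \cdot 5}{-24} = 10 \left(- \frac{1}{24}\right) = - \frac{5}{12} \approx -0.41667$)
$\left(t m{\left(-3,6 \right)} + 13\right) U = \left(0 \cdot 0 + 13\right) \left(- \frac{5}{12}\right) = \left(0 + 13\right) \left(- \frac{5}{12}\right) = 13 \left(- \frac{5}{12}\right) = - \frac{65}{12}$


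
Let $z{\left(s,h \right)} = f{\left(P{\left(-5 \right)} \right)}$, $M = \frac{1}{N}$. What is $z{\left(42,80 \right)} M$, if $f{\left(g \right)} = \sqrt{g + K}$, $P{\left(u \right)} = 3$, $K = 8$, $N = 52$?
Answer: $\frac{\sqrt{11}}{52} \approx 0.063781$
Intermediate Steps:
$f{\left(g \right)} = \sqrt{8 + g}$ ($f{\left(g \right)} = \sqrt{g + 8} = \sqrt{8 + g}$)
$M = \frac{1}{52} \approx 0.019231$
$z{\left(s,h \right)} = \sqrt{11}$ ($z{\left(s,h \right)} = \sqrt{8 + 3} = \sqrt{11}$)
$z{\left(42,80 \right)} M = \sqrt{11} \cdot \frac{1}{52} = \frac{\sqrt{11}}{52}$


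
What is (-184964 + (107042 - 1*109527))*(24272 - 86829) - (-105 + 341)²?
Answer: 11726191397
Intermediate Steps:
(-184964 + (107042 - 1*109527))*(24272 - 86829) - (-105 + 341)² = (-184964 + (107042 - 109527))*(-62557) - 1*236² = (-184964 - 2485)*(-62557) - 1*55696 = -187449*(-62557) - 55696 = 11726247093 - 55696 = 11726191397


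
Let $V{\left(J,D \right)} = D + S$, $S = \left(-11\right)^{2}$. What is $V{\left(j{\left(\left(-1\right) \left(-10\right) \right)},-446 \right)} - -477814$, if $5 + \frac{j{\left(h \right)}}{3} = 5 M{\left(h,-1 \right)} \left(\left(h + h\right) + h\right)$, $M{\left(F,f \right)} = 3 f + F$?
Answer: $477489$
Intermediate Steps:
$M{\left(F,f \right)} = F + 3 f$
$S = 121$
$j{\left(h \right)} = -15 + 9 h \left(-15 + 5 h\right)$ ($j{\left(h \right)} = -15 + 3 \cdot 5 \left(h + 3 \left(-1\right)\right) \left(\left(h + h\right) + h\right) = -15 + 3 \cdot 5 \left(h - 3\right) \left(2 h + h\right) = -15 + 3 \cdot 5 \left(-3 + h\right) 3 h = -15 + 3 \left(-15 + 5 h\right) 3 h = -15 + 3 \cdot 3 h \left(-15 + 5 h\right) = -15 + 9 h \left(-15 + 5 h\right)$)
$V{\left(J,D \right)} = 121 + D$ ($V{\left(J,D \right)} = D + 121 = 121 + D$)
$V{\left(j{\left(\left(-1\right) \left(-10\right) \right)},-446 \right)} - -477814 = \left(121 - 446\right) - -477814 = -325 + 477814 = 477489$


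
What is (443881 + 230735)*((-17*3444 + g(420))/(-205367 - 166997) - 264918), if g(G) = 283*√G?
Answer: -16637020154885016/93091 - 95458164*√105/93091 ≈ -1.7872e+11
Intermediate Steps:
(443881 + 230735)*((-17*3444 + g(420))/(-205367 - 166997) - 264918) = (443881 + 230735)*((-17*3444 + 283*√420)/(-205367 - 166997) - 264918) = 674616*((-58548 + 283*(2*√105))/(-372364) - 264918) = 674616*((-58548 + 566*√105)*(-1/372364) - 264918) = 674616*((14637/93091 - 283*√105/186182) - 264918) = 674616*(-24661466901/93091 - 283*√105/186182) = -16637020154885016/93091 - 95458164*√105/93091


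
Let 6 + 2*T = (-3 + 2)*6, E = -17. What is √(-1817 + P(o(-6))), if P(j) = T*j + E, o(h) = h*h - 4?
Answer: I*√2026 ≈ 45.011*I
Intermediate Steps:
o(h) = -4 + h² (o(h) = h² - 4 = -4 + h²)
T = -6 (T = -3 + ((-3 + 2)*6)/2 = -3 + (-1*6)/2 = -3 + (½)*(-6) = -3 - 3 = -6)
P(j) = -17 - 6*j (P(j) = -6*j - 17 = -17 - 6*j)
√(-1817 + P(o(-6))) = √(-1817 + (-17 - 6*(-4 + (-6)²))) = √(-1817 + (-17 - 6*(-4 + 36))) = √(-1817 + (-17 - 6*32)) = √(-1817 + (-17 - 192)) = √(-1817 - 209) = √(-2026) = I*√2026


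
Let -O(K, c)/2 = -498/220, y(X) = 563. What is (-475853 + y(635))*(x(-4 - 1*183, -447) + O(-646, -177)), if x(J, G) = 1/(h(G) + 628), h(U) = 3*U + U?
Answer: -2745132453/1276 ≈ -2.1514e+6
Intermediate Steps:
h(U) = 4*U
x(J, G) = 1/(628 + 4*G) (x(J, G) = 1/(4*G + 628) = 1/(628 + 4*G))
O(K, c) = 249/55 (O(K, c) = -(-996)/220 = -2*(-249/110) = 249/55)
(-475853 + y(635))*(x(-4 - 1*183, -447) + O(-646, -177)) = (-475853 + 563)*(1/(4*(157 - 447)) + 249/55) = -475290*((1/4)/(-290) + 249/55) = -475290*((1/4)*(-1/290) + 249/55) = -475290*(-1/1160 + 249/55) = -475290*57757/12760 = -2745132453/1276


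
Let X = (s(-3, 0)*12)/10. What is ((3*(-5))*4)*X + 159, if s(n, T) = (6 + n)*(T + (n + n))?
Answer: 1455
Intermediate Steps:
s(n, T) = (6 + n)*(T + 2*n)
X = -108/5 (X = ((2*(-3)² + 6*0 + 12*(-3) + 0*(-3))*12)/10 = ((2*9 + 0 - 36 + 0)*12)*(⅒) = ((18 + 0 - 36 + 0)*12)*(⅒) = -18*12*(⅒) = -216*⅒ = -108/5 ≈ -21.600)
((3*(-5))*4)*X + 159 = ((3*(-5))*4)*(-108/5) + 159 = -15*4*(-108/5) + 159 = -60*(-108/5) + 159 = 1296 + 159 = 1455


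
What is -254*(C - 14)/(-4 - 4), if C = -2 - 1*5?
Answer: -2667/4 ≈ -666.75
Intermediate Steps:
C = -7 (C = -2 - 5 = -7)
-254*(C - 14)/(-4 - 4) = -254*(-7 - 14)/(-4 - 4) = -(-5334)/(-8) = -(-5334)*(-1)/8 = -254*21/8 = -2667/4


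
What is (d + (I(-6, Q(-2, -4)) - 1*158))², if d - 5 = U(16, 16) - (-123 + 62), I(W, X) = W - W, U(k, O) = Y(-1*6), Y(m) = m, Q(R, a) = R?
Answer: 9604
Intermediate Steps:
U(k, O) = -6 (U(k, O) = -1*6 = -6)
I(W, X) = 0
d = 60 (d = 5 + (-6 - (-123 + 62)) = 5 + (-6 - 1*(-61)) = 5 + (-6 + 61) = 5 + 55 = 60)
(d + (I(-6, Q(-2, -4)) - 1*158))² = (60 + (0 - 1*158))² = (60 + (0 - 158))² = (60 - 158)² = (-98)² = 9604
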